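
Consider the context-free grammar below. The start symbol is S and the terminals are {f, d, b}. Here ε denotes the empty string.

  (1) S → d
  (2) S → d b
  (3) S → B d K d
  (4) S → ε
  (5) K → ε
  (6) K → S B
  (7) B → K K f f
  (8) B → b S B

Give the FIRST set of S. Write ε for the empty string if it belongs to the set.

{ε, b, d, f}

FIRST(S): from S→d we get {d}; from S→d b we get {d}; from S→B d K d we get {b, d, f}; from S→ε we get {ε}. So FIRST(S) = {ε, b, d, f}.
FIRST(K): from K→ε we get {ε}; from K→S B we get {b, d, f}. So FIRST(K) = {ε, b, d, f}.
FIRST(B): from B→K K f f we get {b, d, f}; from B→b S B we get {b}. So FIRST(B) = {b, d, f}.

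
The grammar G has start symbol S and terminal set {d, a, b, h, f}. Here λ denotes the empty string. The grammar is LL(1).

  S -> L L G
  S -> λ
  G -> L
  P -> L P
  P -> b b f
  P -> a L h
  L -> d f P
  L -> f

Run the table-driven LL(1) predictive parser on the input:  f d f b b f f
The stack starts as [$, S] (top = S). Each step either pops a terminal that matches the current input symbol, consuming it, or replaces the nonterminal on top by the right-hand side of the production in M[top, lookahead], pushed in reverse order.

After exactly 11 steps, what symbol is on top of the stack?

L

      Stack      Input            Action
   1  $ S        f d f b b f f $  expand S -> L L G
   2  $ G L L    f d f b b f f $  expand L -> f
   3  $ G L f    f d f b b f f $  match f
   4  $ G L      d f b b f f $    expand L -> d f P
   5  $ G P f d  d f b b f f $    match d
   6  $ G P f    f b b f f $      match f
   7  $ G P      b b f f $        expand P -> b b f
   8  $ G f b b  b b f f $        match b
   9  $ G f b    b f f $          match b
  10  $ G f      f f $            match f
  11  $ G        f $              expand G -> L
Stack after step 11: $ L (top = L).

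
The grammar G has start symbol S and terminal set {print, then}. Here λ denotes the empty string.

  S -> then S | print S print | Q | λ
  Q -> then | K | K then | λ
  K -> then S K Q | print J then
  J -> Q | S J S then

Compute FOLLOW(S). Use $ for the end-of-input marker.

{$, print, then}

FIRST(K) = {print, then}
FIRST(Q) = {λ, print, then}  (via K, K then)
FIRST(S) = {λ, print, then}  (via Q)
FIRST(J) = {λ, print, then}  (via Q, S J S then)
FOLLOW(S) includes $ since S is the start symbol.
FOLLOW(S): in S->then S, the suffix after S is empty (adds nothing new); in S->print S print, S is followed by print with FIRST {print}; in K->then S K Q, S is followed by K Q with FIRST {print, then}; in J->S J S then (occurrence 1), S is followed by J S then with FIRST {print, then}; in J->S J S then (occurrence 2), S is followed by then with FIRST {then}. Thus FOLLOW(S) = {$, print, then}.
FOLLOW(J): in K->print J then, J is followed by then with FIRST {then}; in J->S J S then, J is followed by S then with FIRST {print, then}. Thus FOLLOW(J) = {print, then}.
FOLLOW(Q): in S->Q, the suffix after Q is empty, so FOLLOW(Q) ⊇ FOLLOW(S) = {$, print, then}; in K->then S K Q, the suffix after Q is empty, so FOLLOW(Q) ⊇ FOLLOW(K) = {$, print, then}; in J->Q, the suffix after Q is empty, so FOLLOW(Q) ⊇ FOLLOW(J) = {print, then}. Thus FOLLOW(Q) = {$, print, then}.
FOLLOW(K): in Q->K, the suffix after K is empty, so FOLLOW(K) ⊇ FOLLOW(Q) = {$, print, then}; in Q->K then, K is followed by then with FIRST {then}; in K->then S K Q, K is followed by Q with FIRST {λ, print, then}; in K->then S K Q, the suffix after K is nullable (adds nothing new). Thus FOLLOW(K) = {$, print, then}.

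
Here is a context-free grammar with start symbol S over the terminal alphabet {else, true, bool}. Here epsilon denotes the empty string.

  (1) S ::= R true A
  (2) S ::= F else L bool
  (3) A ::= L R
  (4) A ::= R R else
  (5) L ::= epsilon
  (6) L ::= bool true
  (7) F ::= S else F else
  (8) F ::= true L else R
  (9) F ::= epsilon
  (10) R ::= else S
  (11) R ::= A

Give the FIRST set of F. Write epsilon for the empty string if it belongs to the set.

{epsilon, bool, else, true}

FIRST(L): from L::=epsilon we get {epsilon}; from L::=bool true we get {bool}. So FIRST(L) = {epsilon, bool}.
FIRST(S): from S::=R true A we get {bool, else}; from S::=F else L bool we get {bool, else, true}. So FIRST(S) = {bool, else, true}.
FIRST(F): from F::=S else F else we get {bool, else, true}; from F::=true L else R we get {true}; from F::=epsilon we get {epsilon}. So FIRST(F) = {epsilon, bool, else, true}.
FIRST(A): from A::=L R we get {bool, else}; from A::=R R else we get {bool, else}. So FIRST(A) = {bool, else}.
FIRST(R): from R::=else S we get {else}; from R::=A we get {bool, else}. So FIRST(R) = {bool, else}.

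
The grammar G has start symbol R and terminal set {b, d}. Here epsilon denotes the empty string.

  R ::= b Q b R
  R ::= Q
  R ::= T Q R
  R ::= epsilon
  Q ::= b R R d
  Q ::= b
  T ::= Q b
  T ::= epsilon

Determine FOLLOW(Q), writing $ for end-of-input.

FIRST(Q): from Q::=b R R d we get {b}; from Q::=b we get {b}. So FIRST(Q) = {b}.
FIRST(T): from T::=Q b we get {b}; from T::=epsilon we get {epsilon}. So FIRST(T) = {epsilon, b}.
FIRST(R): from R::=b Q b R we get {b}; from R::=Q we get {b}; from R::=T Q R we get {b}; from R::=epsilon we get {epsilon}. So FIRST(R) = {epsilon, b}.
FOLLOW(R) includes $ since R is the start symbol.
FOLLOW(R): in R::=b Q b R, the suffix after R is empty (adds nothing new); in R::=T Q R, the suffix after R is empty (adds nothing new); in Q::=b R R d (occurrence 1), R is followed by R d with FIRST {b, d}; in Q::=b R R d (occurrence 2), R is followed by d with FIRST {d}. Thus FOLLOW(R) = {$, b, d}.
FOLLOW(Q): in R::=b Q b R, Q is followed by b R with FIRST {b}; in R::=Q, the suffix after Q is empty, so FOLLOW(Q) ⊇ FOLLOW(R) = {$, b, d}; in R::=T Q R, Q is followed by R with FIRST {epsilon, b}; in R::=T Q R, the suffix after Q is nullable, so FOLLOW(Q) ⊇ FOLLOW(R) = {$, b, d}; in T::=Q b, Q is followed by b with FIRST {b}. Thus FOLLOW(Q) = {$, b, d}.
FOLLOW(T): in R::=T Q R, T is followed by Q R with FIRST {b}. Thus FOLLOW(T) = {b}.

{$, b, d}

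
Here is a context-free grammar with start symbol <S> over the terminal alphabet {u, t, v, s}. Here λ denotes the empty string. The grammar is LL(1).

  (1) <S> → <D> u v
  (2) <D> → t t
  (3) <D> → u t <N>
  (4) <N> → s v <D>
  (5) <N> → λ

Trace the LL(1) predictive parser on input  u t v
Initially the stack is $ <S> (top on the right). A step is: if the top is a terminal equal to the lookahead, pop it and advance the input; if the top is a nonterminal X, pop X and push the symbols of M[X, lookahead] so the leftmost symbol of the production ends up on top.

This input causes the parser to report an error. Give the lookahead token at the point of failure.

step 1: stack=$ <S>  input=u t v $  — expand <S> → <D> u v
step 2: stack=$ v u <D>  input=u t v $  — expand <D> → u t <N>
step 3: stack=$ v u <N> t u  input=u t v $  — match u
step 4: stack=$ v u <N> t  input=t v $  — match t
step 5: stack=$ v u <N>  input=v $  — error: M[<N>, v] is empty

v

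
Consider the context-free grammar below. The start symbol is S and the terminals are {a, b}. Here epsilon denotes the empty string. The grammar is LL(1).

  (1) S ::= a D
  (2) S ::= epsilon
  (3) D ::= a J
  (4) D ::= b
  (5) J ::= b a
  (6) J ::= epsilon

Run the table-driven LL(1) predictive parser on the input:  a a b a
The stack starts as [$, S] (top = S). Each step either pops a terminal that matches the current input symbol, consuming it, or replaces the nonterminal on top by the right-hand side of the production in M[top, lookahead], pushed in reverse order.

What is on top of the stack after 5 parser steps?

b

     Stack  Input      Action
  1  $ S    a a b a $  expand S ::= a D
  2  $ D a  a a b a $  match a
  3  $ D    a b a $    expand D ::= a J
  4  $ J a  a b a $    match a
  5  $ J    b a $      expand J ::= b a
Stack after step 5: $ a b (top = b).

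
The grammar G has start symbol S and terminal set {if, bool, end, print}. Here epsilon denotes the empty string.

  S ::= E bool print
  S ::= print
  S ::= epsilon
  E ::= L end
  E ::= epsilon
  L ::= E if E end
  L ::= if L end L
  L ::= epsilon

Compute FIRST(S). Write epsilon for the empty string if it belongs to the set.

{epsilon, bool, end, if, print}

FIRST(S) = {epsilon, bool, end, if, print}  (via E bool print)
FIRST(E) = {epsilon, end, if}  (via L end)
FIRST(L) = {epsilon, end, if}  (via E if E end)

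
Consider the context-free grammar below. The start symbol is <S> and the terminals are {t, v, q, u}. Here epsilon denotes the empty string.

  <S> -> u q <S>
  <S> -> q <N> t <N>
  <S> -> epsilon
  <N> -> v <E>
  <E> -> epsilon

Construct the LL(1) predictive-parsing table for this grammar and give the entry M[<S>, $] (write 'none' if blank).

<S> -> epsilon

FIRST(<S>): from <S>->u q <S> we get {u}; from <S>->q <N> t <N> we get {q}; from <S>->epsilon we get {epsilon}. So FIRST(<S>) = {epsilon, q, u}.
FIRST(<N>): from <N>->v <E> we get {v}. So FIRST(<N>) = {v}.
FIRST(<E>): from <E>->epsilon we get {epsilon}. So FIRST(<E>) = {epsilon}.
FOLLOW(<S>) includes $ since <S> is the start symbol.
FOLLOW(<S>): in <S>->u q <S>, the suffix after <S> is empty (adds nothing new). Thus FOLLOW(<S>) = {$}.
For <S> -> u q <S>: FIRST(u q <S>) = {u}, so it goes in M[<S>, t] for t ∈ {u}.
For <S> -> q <N> t <N>: FIRST(q <N> t <N>) = {q}, so it goes in M[<S>, t] for t ∈ {q}.
For <S> -> epsilon: FIRST(epsilon) = {epsilon}, so it goes in M[<S>, t] for t ∈ {}; since epsilon ∈ FIRST, also for every t ∈ FOLLOW(<S>) = {$}.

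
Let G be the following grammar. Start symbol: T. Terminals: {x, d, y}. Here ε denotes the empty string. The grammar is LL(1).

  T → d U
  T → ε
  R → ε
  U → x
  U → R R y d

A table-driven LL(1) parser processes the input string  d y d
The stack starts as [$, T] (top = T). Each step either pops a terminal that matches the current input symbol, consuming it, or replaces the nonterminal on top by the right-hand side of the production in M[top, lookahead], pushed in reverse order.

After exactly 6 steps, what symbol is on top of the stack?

step 1: stack=$ T  input=d y d $  — expand T → d U
step 2: stack=$ U d  input=d y d $  — match d
step 3: stack=$ U  input=y d $  — expand U → R R y d
step 4: stack=$ d y R R  input=y d $  — expand R → ε
step 5: stack=$ d y R  input=y d $  — expand R → ε
step 6: stack=$ d y  input=y d $  — match y
Stack after step 6: $ d (top = d).

d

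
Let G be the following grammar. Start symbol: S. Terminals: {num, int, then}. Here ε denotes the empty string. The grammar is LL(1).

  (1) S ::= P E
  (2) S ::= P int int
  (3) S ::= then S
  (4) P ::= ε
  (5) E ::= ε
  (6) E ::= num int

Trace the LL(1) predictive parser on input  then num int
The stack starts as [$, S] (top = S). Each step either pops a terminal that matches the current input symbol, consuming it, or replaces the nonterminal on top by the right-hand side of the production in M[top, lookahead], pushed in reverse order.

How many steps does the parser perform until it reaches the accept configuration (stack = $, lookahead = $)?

7

step 1: stack=$ S  input=then num int $  — expand S ::= then S
step 2: stack=$ S then  input=then num int $  — match then
step 3: stack=$ S  input=num int $  — expand S ::= P E
step 4: stack=$ E P  input=num int $  — expand P ::= ε
step 5: stack=$ E  input=num int $  — expand E ::= num int
step 6: stack=$ int num  input=num int $  — match num
step 7: stack=$ int  input=int $  — match int
Accept reached after 7 steps.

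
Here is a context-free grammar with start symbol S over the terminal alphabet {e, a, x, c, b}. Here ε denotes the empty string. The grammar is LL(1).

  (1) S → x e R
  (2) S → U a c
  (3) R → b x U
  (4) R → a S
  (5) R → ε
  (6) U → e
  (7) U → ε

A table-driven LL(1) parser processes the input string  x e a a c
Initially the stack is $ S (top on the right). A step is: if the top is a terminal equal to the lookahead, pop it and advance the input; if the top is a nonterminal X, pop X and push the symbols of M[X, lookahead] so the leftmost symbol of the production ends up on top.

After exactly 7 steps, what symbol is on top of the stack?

a

     Stack    Input        Action
  1  $ S      x e a a c $  expand S → x e R
  2  $ R e x  x e a a c $  match x
  3  $ R e    e a a c $    match e
  4  $ R      a a c $      expand R → a S
  5  $ S a    a a c $      match a
  6  $ S      a c $        expand S → U a c
  7  $ c a U  a c $        expand U → ε
Stack after step 7: $ c a (top = a).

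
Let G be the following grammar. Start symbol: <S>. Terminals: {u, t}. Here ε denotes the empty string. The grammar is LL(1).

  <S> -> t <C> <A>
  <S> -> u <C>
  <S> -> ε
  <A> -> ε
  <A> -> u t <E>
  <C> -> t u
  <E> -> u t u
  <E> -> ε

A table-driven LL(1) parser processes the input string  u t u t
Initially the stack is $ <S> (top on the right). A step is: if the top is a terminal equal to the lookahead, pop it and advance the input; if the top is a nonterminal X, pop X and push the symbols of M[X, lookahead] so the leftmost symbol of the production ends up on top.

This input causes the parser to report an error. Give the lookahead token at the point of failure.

     Stack    Input      Action
  1  $ <S>    u t u t $  expand <S> -> u <C>
  2  $ <C> u  u t u t $  match u
  3  $ <C>    t u t $    expand <C> -> t u
  4  $ u t    t u t $    match t
  5  $ u      u t $      match u
  6  $        t $        error: stack empty but input remains

t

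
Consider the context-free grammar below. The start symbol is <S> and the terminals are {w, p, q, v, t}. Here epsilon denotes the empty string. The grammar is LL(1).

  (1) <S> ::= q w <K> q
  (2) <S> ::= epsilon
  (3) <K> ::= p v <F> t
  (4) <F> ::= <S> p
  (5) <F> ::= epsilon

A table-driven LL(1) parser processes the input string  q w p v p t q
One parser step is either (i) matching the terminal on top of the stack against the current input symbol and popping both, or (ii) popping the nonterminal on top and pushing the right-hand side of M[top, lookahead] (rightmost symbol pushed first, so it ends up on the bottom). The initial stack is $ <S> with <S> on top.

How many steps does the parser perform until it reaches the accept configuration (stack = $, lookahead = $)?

11

step 1: stack=$ <S>  input=q w p v p t q $  — expand <S> ::= q w <K> q
step 2: stack=$ q <K> w q  input=q w p v p t q $  — match q
step 3: stack=$ q <K> w  input=w p v p t q $  — match w
step 4: stack=$ q <K>  input=p v p t q $  — expand <K> ::= p v <F> t
step 5: stack=$ q t <F> v p  input=p v p t q $  — match p
step 6: stack=$ q t <F> v  input=v p t q $  — match v
step 7: stack=$ q t <F>  input=p t q $  — expand <F> ::= <S> p
step 8: stack=$ q t p <S>  input=p t q $  — expand <S> ::= epsilon
step 9: stack=$ q t p  input=p t q $  — match p
step 10: stack=$ q t  input=t q $  — match t
step 11: stack=$ q  input=q $  — match q
Accept reached after 11 steps.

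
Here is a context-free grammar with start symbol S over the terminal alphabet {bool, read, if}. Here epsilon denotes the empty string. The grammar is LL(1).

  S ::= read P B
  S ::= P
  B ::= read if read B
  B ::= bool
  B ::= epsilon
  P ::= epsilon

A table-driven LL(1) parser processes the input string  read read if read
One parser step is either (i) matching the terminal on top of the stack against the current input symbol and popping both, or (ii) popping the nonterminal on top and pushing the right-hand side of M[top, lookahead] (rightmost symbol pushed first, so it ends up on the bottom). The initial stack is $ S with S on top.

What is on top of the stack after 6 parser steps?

step 1: stack=$ S  input=read read if read $  — expand S ::= read P B
step 2: stack=$ B P read  input=read read if read $  — match read
step 3: stack=$ B P  input=read if read $  — expand P ::= epsilon
step 4: stack=$ B  input=read if read $  — expand B ::= read if read B
step 5: stack=$ B read if read  input=read if read $  — match read
step 6: stack=$ B read if  input=if read $  — match if
Stack after step 6: $ B read (top = read).

read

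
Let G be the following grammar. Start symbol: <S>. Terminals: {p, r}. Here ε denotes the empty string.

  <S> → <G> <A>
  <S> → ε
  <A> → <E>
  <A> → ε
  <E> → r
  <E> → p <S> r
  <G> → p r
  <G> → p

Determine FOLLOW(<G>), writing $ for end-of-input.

FIRST(<E>) = {p, r}
FIRST(<G>) = {p}
FIRST(<S>) = {ε, p}  (via <G> <A>)
FIRST(<A>) = {ε, p, r}  (via <E>)
FOLLOW(<S>) includes $ since <S> is the start symbol.
FOLLOW(<S>): in <E>→p <S> r, <S> is followed by r with FIRST {r}. Thus FOLLOW(<S>) = {$, r}.
FOLLOW(<A>): in <S>→<G> <A>, the suffix after <A> is empty, so FOLLOW(<A>) ⊇ FOLLOW(<S>) = {$, r}. Thus FOLLOW(<A>) = {$, r}.
FOLLOW(<E>): in <A>→<E>, the suffix after <E> is empty, so FOLLOW(<E>) ⊇ FOLLOW(<A>) = {$, r}. Thus FOLLOW(<E>) = {$, r}.
FOLLOW(<G>): in <S>→<G> <A>, <G> is followed by <A> with FIRST {ε, p, r}; in <S>→<G> <A>, the suffix after <G> is nullable, so FOLLOW(<G>) ⊇ FOLLOW(<S>) = {$, r}. Thus FOLLOW(<G>) = {$, p, r}.

{$, p, r}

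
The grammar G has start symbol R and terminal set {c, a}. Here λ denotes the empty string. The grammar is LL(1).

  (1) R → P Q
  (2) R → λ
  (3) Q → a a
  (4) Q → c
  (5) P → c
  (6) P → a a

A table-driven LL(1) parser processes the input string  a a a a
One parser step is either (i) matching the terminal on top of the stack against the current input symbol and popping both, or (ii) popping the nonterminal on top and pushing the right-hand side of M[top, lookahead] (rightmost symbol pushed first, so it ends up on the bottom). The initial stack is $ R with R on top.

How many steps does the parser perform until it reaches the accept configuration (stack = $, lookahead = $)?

7

step 1: stack=$ R  input=a a a a $  — expand R → P Q
step 2: stack=$ Q P  input=a a a a $  — expand P → a a
step 3: stack=$ Q a a  input=a a a a $  — match a
step 4: stack=$ Q a  input=a a a $  — match a
step 5: stack=$ Q  input=a a $  — expand Q → a a
step 6: stack=$ a a  input=a a $  — match a
step 7: stack=$ a  input=a $  — match a
Accept reached after 7 steps.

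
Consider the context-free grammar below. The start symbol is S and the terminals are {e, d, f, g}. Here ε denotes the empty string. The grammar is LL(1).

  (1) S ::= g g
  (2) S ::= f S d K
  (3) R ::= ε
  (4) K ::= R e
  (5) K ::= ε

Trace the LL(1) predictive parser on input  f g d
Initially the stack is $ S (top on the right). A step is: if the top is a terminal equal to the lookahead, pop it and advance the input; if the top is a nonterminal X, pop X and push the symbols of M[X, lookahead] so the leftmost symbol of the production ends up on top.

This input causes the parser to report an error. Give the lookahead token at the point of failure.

     Stack      Input    Action
  1  $ S        f g d $  expand S ::= f S d K
  2  $ K d S f  f g d $  match f
  3  $ K d S    g d $    expand S ::= g g
  4  $ K d g g  g d $    match g
  5  $ K d g    d $      error: top is terminal g but lookahead is d

d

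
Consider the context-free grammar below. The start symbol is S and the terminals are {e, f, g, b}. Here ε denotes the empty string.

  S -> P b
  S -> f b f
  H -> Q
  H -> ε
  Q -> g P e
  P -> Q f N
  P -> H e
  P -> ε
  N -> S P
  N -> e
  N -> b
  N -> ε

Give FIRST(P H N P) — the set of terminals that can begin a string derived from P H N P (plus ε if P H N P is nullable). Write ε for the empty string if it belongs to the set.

{ε, b, e, f, g}

FIRST(Q): from Q->g P e we get {g}. So FIRST(Q) = {g}.
FIRST(H): from H->Q we get {g}; from H->ε we get {ε}. So FIRST(H) = {ε, g}.
FIRST(P): from P->Q f N we get {g}; from P->H e we get {e, g}; from P->ε we get {ε}. So FIRST(P) = {ε, e, g}.
FIRST(S): from S->P b we get {b, e, g}; from S->f b f we get {f}. So FIRST(S) = {b, e, f, g}.
FIRST(N): from N->S P we get {b, e, f, g}; from N->e we get {e}; from N->b we get {b}; from N->ε we get {ε}. So FIRST(N) = {ε, b, e, f, g}.
FIRST(P H N P): take FIRST of each symbol in turn, carrying on past any symbol whose FIRST contains ε; result {ε, b, e, f, g}.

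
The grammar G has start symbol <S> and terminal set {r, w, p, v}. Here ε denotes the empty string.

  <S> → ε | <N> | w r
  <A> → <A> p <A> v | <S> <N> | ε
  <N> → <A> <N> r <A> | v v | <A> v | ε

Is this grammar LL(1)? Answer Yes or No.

No

FIRST(<S>) = {ε, p, r, v, w}
FIRST(<A>) = {ε, p, r, v, w}
FIRST(<N>) = {ε, p, r, v, w}
FOLLOW(<S>) = {$, p, r, v, w}
FOLLOW(<A>) = {$, p, r, v, w}
FOLLOW(<N>) = {$, p, r, v, w}
Cell M[<A>, $] receives both <A> → <S> <N> and <A> → ε — the grammar is not LL(1).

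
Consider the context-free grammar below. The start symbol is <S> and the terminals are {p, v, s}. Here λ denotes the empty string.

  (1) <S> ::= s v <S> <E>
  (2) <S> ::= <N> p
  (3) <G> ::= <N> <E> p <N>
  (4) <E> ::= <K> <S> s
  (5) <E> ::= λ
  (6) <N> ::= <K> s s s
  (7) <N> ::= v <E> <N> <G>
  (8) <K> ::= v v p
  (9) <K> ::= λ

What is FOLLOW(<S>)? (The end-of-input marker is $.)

FIRST(<K>) = {λ, v}
FIRST(<N>) = {s, v}  (via <K> s s s)
FIRST(<S>) = {s, v}  (via <N> p)
FIRST(<G>) = {s, v}  (via <N> <E> p <N>)
FIRST(<E>) = {λ, s, v}  (via <K> <S> s)
FOLLOW(<S>) includes $ since <S> is the start symbol.
FOLLOW(<S>): in <S>::=s v <S> <E>, <S> is followed by <E> with FIRST {λ, s, v}; in <S>::=s v <S> <E>, the suffix after <S> is nullable (adds nothing new); in <E>::=<K> <S> s, <S> is followed by s with FIRST {s}. Thus FOLLOW(<S>) = {$, s, v}.
FOLLOW(<E>): in <S>::=s v <S> <E>, the suffix after <E> is empty, so FOLLOW(<E>) ⊇ FOLLOW(<S>) = {$, s, v}; in <G>::=<N> <E> p <N>, <E> is followed by p <N> with FIRST {p}; in <N>::=v <E> <N> <G>, <E> is followed by <N> <G> with FIRST {s, v}. Thus FOLLOW(<E>) = {$, p, s, v}.
FOLLOW(<K>): in <E>::=<K> <S> s, <K> is followed by <S> s with FIRST {s, v}; in <N>::=<K> s s s, <K> is followed by s s s with FIRST {s}. Thus FOLLOW(<K>) = {s, v}.
FOLLOW(<G>): in <N>::=v <E> <N> <G>, the suffix after <G> is empty, so FOLLOW(<G>) ⊇ FOLLOW(<N>) = {p, s, v}. Thus FOLLOW(<G>) = {p, s, v}.
FOLLOW(<N>): in <S>::=<N> p, <N> is followed by p with FIRST {p}; in <G>::=<N> <E> p <N> (occurrence 1), <N> is followed by <E> p <N> with FIRST {p, s, v}; in <G>::=<N> <E> p <N> (occurrence 2), the suffix after <N> is empty, so FOLLOW(<N>) ⊇ FOLLOW(<G>) = {p, s, v}; in <N>::=v <E> <N> <G>, <N> is followed by <G> with FIRST {s, v}. Thus FOLLOW(<N>) = {p, s, v}.

{$, s, v}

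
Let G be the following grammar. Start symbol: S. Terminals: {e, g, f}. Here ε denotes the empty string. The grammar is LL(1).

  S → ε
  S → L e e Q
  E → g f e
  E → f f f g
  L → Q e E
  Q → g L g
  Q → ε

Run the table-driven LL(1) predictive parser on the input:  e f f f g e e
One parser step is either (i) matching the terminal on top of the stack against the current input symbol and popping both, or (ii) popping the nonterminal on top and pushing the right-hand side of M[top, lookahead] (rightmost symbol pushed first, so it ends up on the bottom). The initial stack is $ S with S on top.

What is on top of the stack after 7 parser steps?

     Stack            Input            Action
  1  $ S              e f f f g e e $  expand S → L e e Q
  2  $ Q e e L        e f f f g e e $  expand L → Q e E
  3  $ Q e e E e Q    e f f f g e e $  expand Q → ε
  4  $ Q e e E e      e f f f g e e $  match e
  5  $ Q e e E        f f f g e e $    expand E → f f f g
  6  $ Q e e g f f f  f f f g e e $    match f
  7  $ Q e e g f f    f f g e e $      match f
Stack after step 7: $ Q e e g f (top = f).

f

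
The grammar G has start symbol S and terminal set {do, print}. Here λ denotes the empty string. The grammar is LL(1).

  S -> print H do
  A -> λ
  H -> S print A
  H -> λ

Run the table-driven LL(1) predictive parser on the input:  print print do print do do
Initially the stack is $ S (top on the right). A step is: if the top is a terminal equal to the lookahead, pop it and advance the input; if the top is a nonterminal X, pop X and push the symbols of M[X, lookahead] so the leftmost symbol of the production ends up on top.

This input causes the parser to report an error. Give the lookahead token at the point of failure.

do

step 1: stack=$ S  input=print print do print do do $  — expand S -> print H do
step 2: stack=$ do H print  input=print print do print do do $  — match print
step 3: stack=$ do H  input=print do print do do $  — expand H -> S print A
step 4: stack=$ do A print S  input=print do print do do $  — expand S -> print H do
step 5: stack=$ do A print do H print  input=print do print do do $  — match print
step 6: stack=$ do A print do H  input=do print do do $  — expand H -> λ
step 7: stack=$ do A print do  input=do print do do $  — match do
step 8: stack=$ do A print  input=print do do $  — match print
step 9: stack=$ do A  input=do do $  — expand A -> λ
step 10: stack=$ do  input=do do $  — match do
step 11: stack=$  input=do $  — error: stack empty but input remains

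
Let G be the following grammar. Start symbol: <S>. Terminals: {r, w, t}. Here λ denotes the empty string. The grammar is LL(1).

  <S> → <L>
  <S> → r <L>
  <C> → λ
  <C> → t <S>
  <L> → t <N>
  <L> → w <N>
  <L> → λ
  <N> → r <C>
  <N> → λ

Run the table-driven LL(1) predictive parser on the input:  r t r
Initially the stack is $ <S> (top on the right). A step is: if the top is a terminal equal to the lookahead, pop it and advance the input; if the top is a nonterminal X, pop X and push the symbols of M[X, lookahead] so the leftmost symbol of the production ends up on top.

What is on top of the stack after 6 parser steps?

     Stack    Input    Action
  1  $ <S>    r t r $  expand <S> → r <L>
  2  $ <L> r  r t r $  match r
  3  $ <L>    t r $    expand <L> → t <N>
  4  $ <N> t  t r $    match t
  5  $ <N>    r $      expand <N> → r <C>
  6  $ <C> r  r $      match r
Stack after step 6: $ <C> (top = <C>).

<C>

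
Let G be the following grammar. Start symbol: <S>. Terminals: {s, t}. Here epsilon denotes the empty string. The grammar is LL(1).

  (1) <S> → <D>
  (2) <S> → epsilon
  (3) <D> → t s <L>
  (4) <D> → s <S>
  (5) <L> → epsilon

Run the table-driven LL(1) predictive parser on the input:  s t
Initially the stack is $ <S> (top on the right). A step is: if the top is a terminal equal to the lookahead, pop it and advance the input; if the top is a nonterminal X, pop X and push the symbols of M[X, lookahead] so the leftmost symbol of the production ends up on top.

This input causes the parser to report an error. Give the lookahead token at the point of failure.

step 1: stack=$ <S>  input=s t $  — expand <S> → <D>
step 2: stack=$ <D>  input=s t $  — expand <D> → s <S>
step 3: stack=$ <S> s  input=s t $  — match s
step 4: stack=$ <S>  input=t $  — expand <S> → <D>
step 5: stack=$ <D>  input=t $  — expand <D> → t s <L>
step 6: stack=$ <L> s t  input=t $  — match t
step 7: stack=$ <L> s  input=$  — error: top is terminal s but lookahead is $

$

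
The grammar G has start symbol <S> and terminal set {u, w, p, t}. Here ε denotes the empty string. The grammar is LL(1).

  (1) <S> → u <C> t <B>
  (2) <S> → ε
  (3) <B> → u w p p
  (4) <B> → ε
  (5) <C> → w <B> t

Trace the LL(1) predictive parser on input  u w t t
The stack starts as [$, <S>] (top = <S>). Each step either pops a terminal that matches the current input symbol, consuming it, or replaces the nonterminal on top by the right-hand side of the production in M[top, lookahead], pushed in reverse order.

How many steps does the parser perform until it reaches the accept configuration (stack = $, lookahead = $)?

step 1: stack=$ <S>  input=u w t t $  — expand <S> → u <C> t <B>
step 2: stack=$ <B> t <C> u  input=u w t t $  — match u
step 3: stack=$ <B> t <C>  input=w t t $  — expand <C> → w <B> t
step 4: stack=$ <B> t t <B> w  input=w t t $  — match w
step 5: stack=$ <B> t t <B>  input=t t $  — expand <B> → ε
step 6: stack=$ <B> t t  input=t t $  — match t
step 7: stack=$ <B> t  input=t $  — match t
step 8: stack=$ <B>  input=$  — expand <B> → ε
Accept reached after 8 steps.

8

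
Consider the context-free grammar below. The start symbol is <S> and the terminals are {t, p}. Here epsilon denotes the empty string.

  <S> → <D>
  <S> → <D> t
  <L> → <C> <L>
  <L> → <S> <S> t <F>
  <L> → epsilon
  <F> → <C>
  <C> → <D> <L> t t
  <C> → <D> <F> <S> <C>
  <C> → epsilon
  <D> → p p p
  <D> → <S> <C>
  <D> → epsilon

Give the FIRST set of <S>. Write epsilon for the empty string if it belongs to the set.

{epsilon, p, t}

FIRST(<S>) = {epsilon, p, t}  (via <D>, <D> t)
FIRST(<L>) = {epsilon, p, t}  (via <C> <L>, <S> <S> t <F>)
FIRST(<F>) = {epsilon, p, t}  (via <C>)
FIRST(<C>) = {epsilon, p, t}  (via <D> <L> t t, <D> <F> <S> <C>)
FIRST(<D>) = {epsilon, p, t}  (via <S> <C>)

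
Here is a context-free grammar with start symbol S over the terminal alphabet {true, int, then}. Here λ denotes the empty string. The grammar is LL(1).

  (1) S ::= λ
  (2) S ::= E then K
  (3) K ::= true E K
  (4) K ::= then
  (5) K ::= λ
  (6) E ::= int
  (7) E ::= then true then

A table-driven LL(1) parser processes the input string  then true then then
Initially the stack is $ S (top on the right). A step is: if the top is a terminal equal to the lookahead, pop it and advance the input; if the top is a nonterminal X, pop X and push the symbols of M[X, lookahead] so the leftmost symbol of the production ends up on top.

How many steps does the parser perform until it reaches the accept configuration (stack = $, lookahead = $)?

7

     Stack                    Input                  Action
  1  $ S                      then true then then $  expand S ::= E then K
  2  $ K then E               then true then then $  expand E ::= then true then
  3  $ K then then true then  then true then then $  match then
  4  $ K then then true       true then then $       match true
  5  $ K then then            then then $            match then
  6  $ K then                 then $                 match then
  7  $ K                      $                      expand K ::= λ
Accept reached after 7 steps.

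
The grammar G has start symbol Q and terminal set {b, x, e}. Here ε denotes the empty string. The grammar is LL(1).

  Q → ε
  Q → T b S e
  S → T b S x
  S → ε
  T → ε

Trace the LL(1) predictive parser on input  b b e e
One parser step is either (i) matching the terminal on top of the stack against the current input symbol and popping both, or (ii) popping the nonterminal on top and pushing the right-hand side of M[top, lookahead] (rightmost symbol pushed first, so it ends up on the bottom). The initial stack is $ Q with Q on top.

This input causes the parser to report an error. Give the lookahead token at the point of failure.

step 1: stack=$ Q  input=b b e e $  — expand Q → T b S e
step 2: stack=$ e S b T  input=b b e e $  — expand T → ε
step 3: stack=$ e S b  input=b b e e $  — match b
step 4: stack=$ e S  input=b e e $  — expand S → T b S x
step 5: stack=$ e x S b T  input=b e e $  — expand T → ε
step 6: stack=$ e x S b  input=b e e $  — match b
step 7: stack=$ e x S  input=e e $  — expand S → ε
step 8: stack=$ e x  input=e e $  — error: top is terminal x but lookahead is e

e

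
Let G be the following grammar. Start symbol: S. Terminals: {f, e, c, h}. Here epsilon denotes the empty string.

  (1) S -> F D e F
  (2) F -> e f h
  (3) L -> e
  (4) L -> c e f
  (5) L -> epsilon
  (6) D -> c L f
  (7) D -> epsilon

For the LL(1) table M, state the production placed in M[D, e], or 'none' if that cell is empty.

D -> epsilon

FIRST(F) = {e}
FIRST(L) = {epsilon, c, e}
FIRST(D) = {epsilon, c}
FIRST(S) = {e}  (via F D e F)
FOLLOW(S) includes $ since S is the start symbol.
FOLLOW(D): in S->F D e F, D is followed by e F with FIRST {e}. Thus FOLLOW(D) = {e}.
For D -> c L f: FIRST(c L f) = {c}, so it goes in M[D, t] for t ∈ {c}.
For D -> epsilon: FIRST(epsilon) = {epsilon}, so it goes in M[D, t] for t ∈ {}; since epsilon ∈ FIRST, also for every t ∈ FOLLOW(D) = {e}.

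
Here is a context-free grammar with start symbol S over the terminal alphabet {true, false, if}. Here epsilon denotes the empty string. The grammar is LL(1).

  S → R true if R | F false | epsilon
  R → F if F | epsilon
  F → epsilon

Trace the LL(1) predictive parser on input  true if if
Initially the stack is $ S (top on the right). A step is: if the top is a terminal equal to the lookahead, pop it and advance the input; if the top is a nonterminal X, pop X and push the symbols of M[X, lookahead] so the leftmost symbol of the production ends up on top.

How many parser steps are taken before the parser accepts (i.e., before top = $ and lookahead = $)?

step 1: stack=$ S  input=true if if $  — expand S → R true if R
step 2: stack=$ R if true R  input=true if if $  — expand R → epsilon
step 3: stack=$ R if true  input=true if if $  — match true
step 4: stack=$ R if  input=if if $  — match if
step 5: stack=$ R  input=if $  — expand R → F if F
step 6: stack=$ F if F  input=if $  — expand F → epsilon
step 7: stack=$ F if  input=if $  — match if
step 8: stack=$ F  input=$  — expand F → epsilon
Accept reached after 8 steps.

8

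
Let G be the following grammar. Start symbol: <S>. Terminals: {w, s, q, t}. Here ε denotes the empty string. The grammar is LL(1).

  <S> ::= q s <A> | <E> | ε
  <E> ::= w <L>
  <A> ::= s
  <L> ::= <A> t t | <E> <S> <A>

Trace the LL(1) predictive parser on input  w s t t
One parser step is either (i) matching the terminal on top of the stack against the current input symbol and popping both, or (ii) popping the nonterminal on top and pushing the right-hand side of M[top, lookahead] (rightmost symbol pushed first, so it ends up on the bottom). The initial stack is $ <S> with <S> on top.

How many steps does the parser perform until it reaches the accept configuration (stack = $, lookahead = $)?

step 1: stack=$ <S>  input=w s t t $  — expand <S> ::= <E>
step 2: stack=$ <E>  input=w s t t $  — expand <E> ::= w <L>
step 3: stack=$ <L> w  input=w s t t $  — match w
step 4: stack=$ <L>  input=s t t $  — expand <L> ::= <A> t t
step 5: stack=$ t t <A>  input=s t t $  — expand <A> ::= s
step 6: stack=$ t t s  input=s t t $  — match s
step 7: stack=$ t t  input=t t $  — match t
step 8: stack=$ t  input=t $  — match t
Accept reached after 8 steps.

8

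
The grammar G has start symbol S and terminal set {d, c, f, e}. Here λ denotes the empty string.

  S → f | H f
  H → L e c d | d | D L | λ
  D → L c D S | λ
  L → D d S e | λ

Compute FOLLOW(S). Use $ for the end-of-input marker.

FIRST(S): from S→f we get {f}; from S→H f we get {c, d, e, f}. So FIRST(S) = {c, d, e, f}.
FIRST(H): from H→L e c d we get {c, d, e}; from H→d we get {d}; from H→D L we get {λ, c, d}; from H→λ we get {λ}. So FIRST(H) = {λ, c, d, e}.
FIRST(D): from D→L c D S we get {c, d}; from D→λ we get {λ}. So FIRST(D) = {λ, c, d}.
FIRST(L): from L→D d S e we get {c, d}; from L→λ we get {λ}. So FIRST(L) = {λ, c, d}.
FOLLOW(S) includes $ since S is the start symbol.
FOLLOW(H): in S→H f, H is followed by f with FIRST {f}. Thus FOLLOW(H) = {f}.
FOLLOW(D): in H→D L, D is followed by L with FIRST {λ, c, d}; in H→D L, the suffix after D is nullable, so FOLLOW(D) ⊇ FOLLOW(H) = {f}; in D→L c D S, D is followed by S with FIRST {c, d, e, f}; in L→D d S e, D is followed by d S e with FIRST {d}. Thus FOLLOW(D) = {c, d, e, f}.
FOLLOW(S): in D→L c D S, the suffix after S is empty, so FOLLOW(S) ⊇ FOLLOW(D) = {c, d, e, f}; in L→D d S e, S is followed by e with FIRST {e}. Thus FOLLOW(S) = {$, c, d, e, f}.
FOLLOW(L): in H→L e c d, L is followed by e c d with FIRST {e}; in H→D L, the suffix after L is empty, so FOLLOW(L) ⊇ FOLLOW(H) = {f}; in D→L c D S, L is followed by c D S with FIRST {c}. Thus FOLLOW(L) = {c, e, f}.

{$, c, d, e, f}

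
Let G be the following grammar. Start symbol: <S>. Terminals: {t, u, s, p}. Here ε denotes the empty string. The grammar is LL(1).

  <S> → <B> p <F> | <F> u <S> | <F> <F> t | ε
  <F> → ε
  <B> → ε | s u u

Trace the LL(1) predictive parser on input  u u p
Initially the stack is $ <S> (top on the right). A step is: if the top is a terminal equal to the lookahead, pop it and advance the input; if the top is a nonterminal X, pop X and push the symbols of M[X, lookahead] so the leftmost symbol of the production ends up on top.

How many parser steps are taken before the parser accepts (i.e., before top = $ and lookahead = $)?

10

      Stack        Input    Action
   1  $ <S>        u u p $  expand <S> → <F> u <S>
   2  $ <S> u <F>  u u p $  expand <F> → ε
   3  $ <S> u      u u p $  match u
   4  $ <S>        u p $    expand <S> → <F> u <S>
   5  $ <S> u <F>  u p $    expand <F> → ε
   6  $ <S> u      u p $    match u
   7  $ <S>        p $      expand <S> → <B> p <F>
   8  $ <F> p <B>  p $      expand <B> → ε
   9  $ <F> p      p $      match p
  10  $ <F>        $        expand <F> → ε
Accept reached after 10 steps.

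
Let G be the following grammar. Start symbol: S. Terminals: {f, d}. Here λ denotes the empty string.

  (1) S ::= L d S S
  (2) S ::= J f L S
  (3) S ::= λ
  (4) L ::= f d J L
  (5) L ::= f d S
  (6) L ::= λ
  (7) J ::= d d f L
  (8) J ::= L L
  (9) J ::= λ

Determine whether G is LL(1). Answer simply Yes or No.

FIRST(S) = {λ, d, f}
FIRST(L) = {λ, f}
FIRST(J) = {λ, d, f}
FOLLOW(S) = {$, d, f}
FOLLOW(L) = {$, d, f}
FOLLOW(J) = {$, d, f}
Cell M[J, $] receives both J ::= L L and J ::= λ — the grammar is not LL(1).

No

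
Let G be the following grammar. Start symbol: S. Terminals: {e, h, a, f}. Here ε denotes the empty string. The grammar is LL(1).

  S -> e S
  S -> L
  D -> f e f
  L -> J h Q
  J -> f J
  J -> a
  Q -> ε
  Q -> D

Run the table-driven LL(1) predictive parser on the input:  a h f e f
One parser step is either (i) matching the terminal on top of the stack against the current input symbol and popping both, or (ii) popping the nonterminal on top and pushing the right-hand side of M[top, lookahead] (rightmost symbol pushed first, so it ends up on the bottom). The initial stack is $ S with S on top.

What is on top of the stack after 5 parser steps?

     Stack    Input        Action
  1  $ S      a h f e f $  expand S -> L
  2  $ L      a h f e f $  expand L -> J h Q
  3  $ Q h J  a h f e f $  expand J -> a
  4  $ Q h a  a h f e f $  match a
  5  $ Q h    h f e f $    match h
Stack after step 5: $ Q (top = Q).

Q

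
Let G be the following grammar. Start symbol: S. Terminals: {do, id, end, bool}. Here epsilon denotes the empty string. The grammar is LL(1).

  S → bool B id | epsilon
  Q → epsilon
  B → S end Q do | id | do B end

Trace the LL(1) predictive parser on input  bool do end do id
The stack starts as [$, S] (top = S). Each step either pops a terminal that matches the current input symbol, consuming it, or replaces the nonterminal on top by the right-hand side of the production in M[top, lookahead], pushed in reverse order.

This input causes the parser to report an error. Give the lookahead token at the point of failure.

step 1: stack=$ S  input=bool do end do id $  — expand S → bool B id
step 2: stack=$ id B bool  input=bool do end do id $  — match bool
step 3: stack=$ id B  input=do end do id $  — expand B → do B end
step 4: stack=$ id end B do  input=do end do id $  — match do
step 5: stack=$ id end B  input=end do id $  — expand B → S end Q do
step 6: stack=$ id end do Q end S  input=end do id $  — expand S → epsilon
step 7: stack=$ id end do Q end  input=end do id $  — match end
step 8: stack=$ id end do Q  input=do id $  — expand Q → epsilon
step 9: stack=$ id end do  input=do id $  — match do
step 10: stack=$ id end  input=id $  — error: top is terminal end but lookahead is id

id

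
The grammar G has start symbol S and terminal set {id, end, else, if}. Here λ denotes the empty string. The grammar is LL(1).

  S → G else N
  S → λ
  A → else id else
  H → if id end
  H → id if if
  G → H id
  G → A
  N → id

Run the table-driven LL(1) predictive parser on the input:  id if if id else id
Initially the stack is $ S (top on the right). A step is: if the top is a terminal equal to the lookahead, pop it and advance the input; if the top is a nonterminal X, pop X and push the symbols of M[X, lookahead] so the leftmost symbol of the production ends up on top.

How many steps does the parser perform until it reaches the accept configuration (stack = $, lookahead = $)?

10

      Stack                 Input                  Action
   1  $ S                   id if if id else id $  expand S → G else N
   2  $ N else G            id if if id else id $  expand G → H id
   3  $ N else id H         id if if id else id $  expand H → id if if
   4  $ N else id if if id  id if if id else id $  match id
   5  $ N else id if if     if if id else id $     match if
   6  $ N else id if        if id else id $        match if
   7  $ N else id           id else id $           match id
   8  $ N else              else id $              match else
   9  $ N                   id $                   expand N → id
  10  $ id                  id $                   match id
Accept reached after 10 steps.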